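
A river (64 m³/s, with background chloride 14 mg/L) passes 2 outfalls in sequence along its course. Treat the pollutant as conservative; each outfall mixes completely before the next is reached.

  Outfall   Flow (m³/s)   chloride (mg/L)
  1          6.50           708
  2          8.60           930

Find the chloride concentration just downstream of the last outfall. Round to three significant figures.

171 mg/L

After outfall 1: Q = 64.00 + 6.500 = 70.50 m³/s; C = (64.00·14.00 + 6.500·708.0)/70.50 = 77.99 mg/L.
After outfall 2: Q = 70.50 + 8.600 = 79.10 m³/s; C = (70.50·77.99 + 8.600·930.0)/79.10 = 170.6 mg/L.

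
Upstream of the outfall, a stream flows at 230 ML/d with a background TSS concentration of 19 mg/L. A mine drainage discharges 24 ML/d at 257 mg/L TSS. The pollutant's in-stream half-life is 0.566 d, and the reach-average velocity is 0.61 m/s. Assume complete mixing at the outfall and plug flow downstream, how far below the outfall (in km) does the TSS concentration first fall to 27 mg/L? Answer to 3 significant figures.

Mixed concentration C = ΣQC/ΣQ = (230.0·19.00 + 24.00·257.0) / 254.0 = 10540/254.0 = 41.49 mg/L.
Half-life 0.566 d → k = ln 2 / 0.566 = 1.225 d⁻¹.
Set 41.49·exp(−k·t) = 27 → t = ln(41.49/27)/k = 30310 s = 8.419 h.
Distance = v·t = 0.61·30310 = 18490 m = 18.49 km.

18.5 km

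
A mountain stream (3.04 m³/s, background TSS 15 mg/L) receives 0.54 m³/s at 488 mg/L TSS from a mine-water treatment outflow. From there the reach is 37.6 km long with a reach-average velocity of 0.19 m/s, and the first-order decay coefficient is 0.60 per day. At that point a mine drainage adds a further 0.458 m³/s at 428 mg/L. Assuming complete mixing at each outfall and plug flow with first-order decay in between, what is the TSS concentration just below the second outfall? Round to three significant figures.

67.9 mg/L

Mixed concentration C = ΣQC/ΣQ = (3.040·15.00 + 0.5400·488.0) / 3.580 = 309.1/3.580 = 86.35 mg/L; combined flow 3.580 m³/s.
Travel time t = 37.6·1000 / 0.19 = 197900 s = 54.97 h.
Decay over the reach: 86.35·exp(−kt) = 86.35·0.2530 = 21.85 mg/L.
At the second outfall, C = (3.580·21.85 + 0.4580·428.0) / (3.580 + 0.4580) = 67.91 mg/L.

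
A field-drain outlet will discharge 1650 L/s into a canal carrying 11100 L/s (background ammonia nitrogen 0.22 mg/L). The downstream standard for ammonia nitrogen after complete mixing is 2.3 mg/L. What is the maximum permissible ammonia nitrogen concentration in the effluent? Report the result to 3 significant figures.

At the limit, (Qr·Cr + Qe·Cₑ)/(Qr + Qe) = 2.3:
Cₑ = (12750·2.3 − 11100·0.2200) / 1650 = 16.29 mg/L.

16.3 mg/L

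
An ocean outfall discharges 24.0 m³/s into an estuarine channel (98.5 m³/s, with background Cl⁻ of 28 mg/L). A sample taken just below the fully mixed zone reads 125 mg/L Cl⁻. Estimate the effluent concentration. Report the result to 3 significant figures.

523 mg/L

Mass balance: 98.50·28.00 + 24.00·Cₑ = 122.5·125.0
→ Cₑ = (122.5·125.0 − 98.50·28.00) / 24.00 = 523.1 mg/L.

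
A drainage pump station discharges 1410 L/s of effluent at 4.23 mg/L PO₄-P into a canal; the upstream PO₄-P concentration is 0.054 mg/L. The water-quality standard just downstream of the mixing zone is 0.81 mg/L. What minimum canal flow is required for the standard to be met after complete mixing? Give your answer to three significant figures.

6380 L/s

Set C_mix = 0.81: (Q·0.05400 + 1410·4.230) / (Q + 1410) = 0.81
→ Q = 1410·(4.230 − 0.81)/(0.81 − 0.05400) = 6379 L/s.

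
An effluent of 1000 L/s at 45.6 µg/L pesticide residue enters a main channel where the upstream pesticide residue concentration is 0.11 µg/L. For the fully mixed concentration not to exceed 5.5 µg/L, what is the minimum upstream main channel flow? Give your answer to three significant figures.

7440 L/s

Set C_mix = 5.5: (Q·0.1100 + 1000·45.60) / (Q + 1000) = 5.5
→ Q = 1000·(45.60 − 5.5)/(5.5 − 0.1100) = 7440 L/s.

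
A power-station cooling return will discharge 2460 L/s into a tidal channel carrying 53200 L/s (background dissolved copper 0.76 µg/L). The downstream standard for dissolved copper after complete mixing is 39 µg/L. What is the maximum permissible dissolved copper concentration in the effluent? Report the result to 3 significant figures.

866 µg/L

At the limit, (Qr·Cr + Qe·Cₑ)/(Qr + Qe) = 39:
Cₑ = (55660·39 − 53200·0.7600) / 2460 = 866.0 µg/L.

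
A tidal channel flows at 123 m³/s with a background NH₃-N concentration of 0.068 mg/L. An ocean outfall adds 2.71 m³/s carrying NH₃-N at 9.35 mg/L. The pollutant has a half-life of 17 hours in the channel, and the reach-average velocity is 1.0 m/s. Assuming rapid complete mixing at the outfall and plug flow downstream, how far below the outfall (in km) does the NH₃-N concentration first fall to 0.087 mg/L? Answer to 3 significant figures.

Mixed concentration C = ΣQC/ΣQ = (123.0·0.06800 + 2.710·9.350) / 125.7 = 33.70/125.7 = 0.2681 mg/L.
Half-life 17 h → k = ln 2 / 17 = 0.04077 h⁻¹ = 0.9786 d⁻¹.
Set 0.2681·exp(−k·t) = 0.087 → t = ln(0.2681/0.087)/k = 99370 s = 27.60 h.
Distance = v·t = 1.0·99370 = 99370 m = 99.37 km.

99.4 km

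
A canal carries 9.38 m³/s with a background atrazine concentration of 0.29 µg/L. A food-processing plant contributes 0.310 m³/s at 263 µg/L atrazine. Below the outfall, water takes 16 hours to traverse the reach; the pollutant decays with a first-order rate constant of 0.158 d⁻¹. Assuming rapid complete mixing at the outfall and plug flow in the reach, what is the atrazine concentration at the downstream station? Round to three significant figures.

Mixed concentration C = ΣQC/ΣQ = (9.380·0.2900 + 0.3100·263.0) / 9.690 = 84.25/9.690 = 8.695 µg/L.
First-order decay: C = 8.695·exp(−k·t) = 8.695·0.9000 = 7.825 µg/L.

7.83 µg/L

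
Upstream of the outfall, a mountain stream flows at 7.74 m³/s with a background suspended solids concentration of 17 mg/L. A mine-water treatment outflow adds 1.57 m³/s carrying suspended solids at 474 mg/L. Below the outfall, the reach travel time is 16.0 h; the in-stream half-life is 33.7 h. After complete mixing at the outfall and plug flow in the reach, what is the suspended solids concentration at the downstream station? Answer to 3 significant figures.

Mass balance: C = (7.740·17.00 + 1.570·474.0) / 9.310 = 875.8/9.310 = 94.07 mg/L.
Half-life 33.7 h → k = ln 2 / 33.7 = 0.02057 h⁻¹ = 0.4936 d⁻¹.
Applying C = C₀e^(−kt): 94.07 × 0.7196 = 67.69 mg/L.

67.7 mg/L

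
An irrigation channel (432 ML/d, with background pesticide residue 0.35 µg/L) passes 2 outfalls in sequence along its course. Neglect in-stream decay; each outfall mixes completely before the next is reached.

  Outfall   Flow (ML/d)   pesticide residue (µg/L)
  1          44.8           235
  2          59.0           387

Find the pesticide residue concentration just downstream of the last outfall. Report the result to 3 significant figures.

62.5 µg/L

After outfall 1: Q = 432.0 + 44.80 = 476.8 ML/d; C = (432.0·0.3500 + 44.80·235.0)/476.8 = 22.40 µg/L.
After outfall 2: Q = 476.8 + 59.00 = 535.8 ML/d; C = (476.8·22.40 + 59.00·387.0)/535.8 = 62.55 µg/L.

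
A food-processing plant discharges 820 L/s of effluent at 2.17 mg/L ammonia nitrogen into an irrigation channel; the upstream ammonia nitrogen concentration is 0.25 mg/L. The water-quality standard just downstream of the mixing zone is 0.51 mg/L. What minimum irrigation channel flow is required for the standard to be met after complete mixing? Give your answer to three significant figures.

Set C_mix = 0.51: (Q·0.2500 + 820.0·2.170) / (Q + 820.0) = 0.51
→ Q = 820.0·(2.170 − 0.51)/(0.51 − 0.2500) = 5235 L/s.

5240 L/s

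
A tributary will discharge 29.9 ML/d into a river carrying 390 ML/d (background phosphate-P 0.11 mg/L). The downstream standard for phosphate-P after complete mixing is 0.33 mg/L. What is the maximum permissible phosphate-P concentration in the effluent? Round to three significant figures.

3.20 mg/L

At the limit, (Qr·Cr + Qe·Cₑ)/(Qr + Qe) = 0.33:
Cₑ = (419.9·0.33 − 390.0·0.1100) / 29.90 = 3.200 mg/L.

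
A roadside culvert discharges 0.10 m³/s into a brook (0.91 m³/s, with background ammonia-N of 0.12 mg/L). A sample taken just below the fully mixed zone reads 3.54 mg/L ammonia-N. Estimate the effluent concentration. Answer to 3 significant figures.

34.7 mg/L

Mass balance: 0.9100·0.1200 + 0.1000·Cₑ = 1.010·3.540
→ Cₑ = (1.010·3.540 − 0.9100·0.1200) / 0.1000 = 34.66 mg/L.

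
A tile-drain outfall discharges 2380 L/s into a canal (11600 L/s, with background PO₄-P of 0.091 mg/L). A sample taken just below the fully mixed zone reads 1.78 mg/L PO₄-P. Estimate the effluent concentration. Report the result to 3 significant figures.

10.0 mg/L

Mass balance: 11600·0.09100 + 2380·Cₑ = 13980·1.780
→ Cₑ = (13980·1.780 − 11600·0.09100) / 2380 = 10.01 mg/L.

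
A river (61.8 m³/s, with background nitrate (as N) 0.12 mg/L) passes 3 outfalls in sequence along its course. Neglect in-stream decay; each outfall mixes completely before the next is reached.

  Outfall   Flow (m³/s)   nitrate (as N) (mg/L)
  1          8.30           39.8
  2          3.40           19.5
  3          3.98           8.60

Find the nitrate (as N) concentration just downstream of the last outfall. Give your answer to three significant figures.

Outfall 1: combined Q = 70.10 m³/s; C = (61.80·0.1200 + 8.300·39.80)/70.10 = 4.818 mg/L.
Outfall 2: combined Q = 73.50 m³/s; C = (70.10·4.818 + 3.400·19.50)/73.50 = 5.497 mg/L.
Outfall 3: combined Q = 77.48 m³/s; C = (73.50·5.497 + 3.980·8.600)/77.48 = 5.657 mg/L.

5.66 mg/L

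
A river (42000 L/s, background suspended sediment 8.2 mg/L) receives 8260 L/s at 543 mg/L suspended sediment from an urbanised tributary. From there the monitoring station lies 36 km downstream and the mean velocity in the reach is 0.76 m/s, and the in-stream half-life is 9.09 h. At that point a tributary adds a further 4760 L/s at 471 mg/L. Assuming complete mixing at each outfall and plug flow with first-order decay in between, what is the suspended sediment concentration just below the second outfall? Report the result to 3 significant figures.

72.9 mg/L

After mixing, C = (42000·8.200 + 8260·543.0) / 50260 = 4830000/50260 = 96.09 mg/L; combined flow 50260 L/s.
Travel time t = 36·1000 / 0.76 = 47370 s = 13.16 h.
Half-life 9.09 h → k = ln 2 / 9.09 = 0.07625 h⁻¹ = 1.830 d⁻¹.
Decay over the reach: 96.09·exp(−kt) = 96.09·0.3667 = 35.23 mg/L.
At the second outfall, C = (50260·35.23 + 4760·471.0) / (50260 + 4760) = 72.93 mg/L.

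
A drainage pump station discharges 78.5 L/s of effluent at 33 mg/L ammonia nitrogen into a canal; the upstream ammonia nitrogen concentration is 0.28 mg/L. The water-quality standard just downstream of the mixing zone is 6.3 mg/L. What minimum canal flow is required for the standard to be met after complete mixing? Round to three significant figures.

Set C_mix = 6.3: (Q·0.2800 + 78.50·33.00) / (Q + 78.50) = 6.3
→ Q = 78.50·(33.00 − 6.3)/(6.3 − 0.2800) = 348.2 L/s.

348 L/s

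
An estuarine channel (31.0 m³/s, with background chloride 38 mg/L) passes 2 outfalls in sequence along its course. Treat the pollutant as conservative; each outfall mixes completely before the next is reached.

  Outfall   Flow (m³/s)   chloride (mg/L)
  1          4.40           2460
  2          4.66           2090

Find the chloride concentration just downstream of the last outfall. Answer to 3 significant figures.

543 mg/L

After outfall 1: Q = 31.00 + 4.400 = 35.40 m³/s; C = (31.00·38.00 + 4.400·2460)/35.40 = 339.0 mg/L.
After outfall 2: Q = 35.40 + 4.660 = 40.06 m³/s; C = (35.40·339.0 + 4.660·2090)/40.06 = 542.7 mg/L.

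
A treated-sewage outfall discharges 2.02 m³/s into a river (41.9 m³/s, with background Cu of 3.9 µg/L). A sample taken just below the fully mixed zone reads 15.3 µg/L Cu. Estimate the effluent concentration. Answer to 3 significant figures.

252 µg/L

Mass balance: 41.90·3.900 + 2.020·Cₑ = 43.92·15.30
→ Cₑ = (43.92·15.30 − 41.90·3.900) / 2.020 = 251.8 µg/L.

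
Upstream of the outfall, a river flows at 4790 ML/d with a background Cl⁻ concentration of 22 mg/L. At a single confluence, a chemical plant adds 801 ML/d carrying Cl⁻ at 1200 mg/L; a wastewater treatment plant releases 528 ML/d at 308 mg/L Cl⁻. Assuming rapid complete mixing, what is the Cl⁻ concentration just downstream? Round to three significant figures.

201 mg/L

After mixing, C = (4790·22.00 + 801.0·1200 + 528.0·308.0) / 6119 = 1229000/6119 = 200.9 mg/L.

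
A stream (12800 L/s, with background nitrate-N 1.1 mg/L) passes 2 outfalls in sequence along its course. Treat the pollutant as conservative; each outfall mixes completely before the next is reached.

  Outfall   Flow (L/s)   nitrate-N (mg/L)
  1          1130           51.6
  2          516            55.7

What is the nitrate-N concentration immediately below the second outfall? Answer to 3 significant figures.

After outfall 1: Q = 12800 + 1130 = 13930 L/s; C = (12800·1.100 + 1130·51.60)/13930 = 5.197 mg/L.
After outfall 2: Q = 13930 + 516.0 = 14450 L/s; C = (13930·5.197 + 516.0·55.70)/14450 = 7.000 mg/L.

7.00 mg/L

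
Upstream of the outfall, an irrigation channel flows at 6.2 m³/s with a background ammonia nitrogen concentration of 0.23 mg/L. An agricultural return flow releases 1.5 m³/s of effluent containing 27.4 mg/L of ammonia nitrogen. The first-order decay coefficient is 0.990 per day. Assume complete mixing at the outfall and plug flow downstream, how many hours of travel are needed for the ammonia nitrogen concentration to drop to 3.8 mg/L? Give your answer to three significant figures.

9.06 h

Conservation of mass: C = (6.200·0.2300 + 1.500·27.40) / 7.700 = 42.53/7.700 = 5.523 mg/L.
5.523·exp(−k·t) = 3.8 → t = ln(5.523/3.8)/k = 32630 s = 9.064 h.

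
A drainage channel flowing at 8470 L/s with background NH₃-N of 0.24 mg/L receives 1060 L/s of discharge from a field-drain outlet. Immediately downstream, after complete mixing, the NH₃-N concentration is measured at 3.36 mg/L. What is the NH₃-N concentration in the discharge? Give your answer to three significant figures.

28.3 mg/L

Mass balance: 8470·0.2400 + 1060·Cₑ = 9530·3.360
→ Cₑ = (9530·3.360 − 8470·0.2400) / 1060 = 28.29 mg/L.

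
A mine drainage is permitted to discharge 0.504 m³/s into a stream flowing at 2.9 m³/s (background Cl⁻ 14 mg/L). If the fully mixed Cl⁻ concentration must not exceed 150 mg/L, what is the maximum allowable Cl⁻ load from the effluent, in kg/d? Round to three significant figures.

40600 kg/d

Mass balance at the limit: 2.900·14.00 + 0.5040·Cₑ = 3.404·150 → Cₑ = 932.5 mg/L.
Load = 0.5040 m³/s × 932.5 g/m³ × 86 400 s/d = 40610 kg/d.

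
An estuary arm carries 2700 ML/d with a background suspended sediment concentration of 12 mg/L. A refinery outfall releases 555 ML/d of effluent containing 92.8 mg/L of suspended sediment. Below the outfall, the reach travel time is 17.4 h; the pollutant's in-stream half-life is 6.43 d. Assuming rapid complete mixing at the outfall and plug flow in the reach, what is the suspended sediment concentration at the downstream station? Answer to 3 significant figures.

23.8 mg/L

Mixed concentration C = ΣQC/ΣQ = (2700·12.00 + 555.0·92.80) / 3255 = 83900/3255 = 25.78 mg/L.
Half-life 6.43 d → k = ln 2 / 6.43 = 0.1078 d⁻¹.
Applying C = C₀e^(−kt): 25.78 × 0.9248 = 23.84 mg/L.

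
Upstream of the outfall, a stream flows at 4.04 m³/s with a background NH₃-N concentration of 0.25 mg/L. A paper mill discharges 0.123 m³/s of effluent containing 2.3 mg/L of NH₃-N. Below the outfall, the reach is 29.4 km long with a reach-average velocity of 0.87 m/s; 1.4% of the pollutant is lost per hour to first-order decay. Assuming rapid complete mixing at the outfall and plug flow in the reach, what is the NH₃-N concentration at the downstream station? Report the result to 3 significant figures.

Conservation of mass: C = (4.040·0.2500 + 0.1230·2.300) / 4.163 = 1.293/4.163 = 0.3106 mg/L.
Travel time t = 29.4·1000 / 0.87 = 33790 s = 9.387 h.
1.4%/h lost → k = −ln(1 − 0.014) = 0.01410 h⁻¹.
First-order decay: C = 0.3106·exp(−k·t) = 0.3106·0.8760 = 0.2721 mg/L.

0.272 mg/L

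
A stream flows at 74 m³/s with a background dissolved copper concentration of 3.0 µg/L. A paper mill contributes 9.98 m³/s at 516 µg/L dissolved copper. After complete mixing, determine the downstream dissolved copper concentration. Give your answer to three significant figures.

After mixing, C = (74.00·3.000 + 9.980·516.0) / 83.98 = 5372/83.98 = 63.96 µg/L.

64.0 µg/L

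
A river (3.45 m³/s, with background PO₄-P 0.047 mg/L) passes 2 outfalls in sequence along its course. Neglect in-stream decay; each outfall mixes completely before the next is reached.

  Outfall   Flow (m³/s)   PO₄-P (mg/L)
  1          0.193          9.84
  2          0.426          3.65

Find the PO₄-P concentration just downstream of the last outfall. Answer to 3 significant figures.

0.889 mg/L

Outfall 1: combined Q = 3.643 m³/s; C = (3.450·0.04700 + 0.1930·9.840)/3.643 = 0.5658 mg/L.
Outfall 2: combined Q = 4.069 m³/s; C = (3.643·0.5658 + 0.4260·3.650)/4.069 = 0.8887 mg/L.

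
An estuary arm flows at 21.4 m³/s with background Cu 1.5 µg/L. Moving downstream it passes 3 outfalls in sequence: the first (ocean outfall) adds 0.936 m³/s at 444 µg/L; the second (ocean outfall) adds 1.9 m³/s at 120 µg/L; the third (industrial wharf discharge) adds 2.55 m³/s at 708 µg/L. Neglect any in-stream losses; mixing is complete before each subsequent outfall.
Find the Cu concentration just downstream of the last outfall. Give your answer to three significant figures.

After outfall 1: Q = 21.40 + 0.9360 = 22.34 m³/s; C = (21.40·1.500 + 0.9360·444.0)/22.34 = 20.04 µg/L.
After outfall 2: Q = 22.34 + 1.900 = 24.24 m³/s; C = (22.34·20.04 + 1.900·120.0)/24.24 = 27.88 µg/L.
After outfall 3: Q = 24.24 + 2.550 = 26.79 m³/s; C = (24.24·27.88 + 2.550·708.0)/26.79 = 92.63 µg/L.

92.6 µg/L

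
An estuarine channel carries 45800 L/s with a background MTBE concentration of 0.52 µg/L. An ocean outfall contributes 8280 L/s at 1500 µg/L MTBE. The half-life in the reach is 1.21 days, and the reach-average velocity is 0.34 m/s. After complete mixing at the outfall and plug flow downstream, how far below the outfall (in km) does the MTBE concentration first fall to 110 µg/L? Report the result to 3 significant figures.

Mass balance: C = (45800·0.5200 + 8280·1500) / 54080 = 12440000/54080 = 230.1 µg/L.
Half-life 1.21 d → k = ln 2 / 1.21 = 0.5728 d⁻¹.
Set 230.1·exp(−k·t) = 110 → t = ln(230.1/110)/k = 111300 s = 30.92 h.
Distance = v·t = 0.34·111300 = 37850 m = 37.85 km.

37.8 km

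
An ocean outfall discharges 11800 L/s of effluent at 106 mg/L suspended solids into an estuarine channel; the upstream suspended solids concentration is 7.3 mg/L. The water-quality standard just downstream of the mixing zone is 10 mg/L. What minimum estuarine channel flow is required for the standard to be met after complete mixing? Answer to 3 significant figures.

420000 L/s

Set C_mix = 10: (Q·7.300 + 11800·106.0) / (Q + 11800) = 10
→ Q = 11800·(106.0 − 10)/(10 − 7.300) = 419600 L/s.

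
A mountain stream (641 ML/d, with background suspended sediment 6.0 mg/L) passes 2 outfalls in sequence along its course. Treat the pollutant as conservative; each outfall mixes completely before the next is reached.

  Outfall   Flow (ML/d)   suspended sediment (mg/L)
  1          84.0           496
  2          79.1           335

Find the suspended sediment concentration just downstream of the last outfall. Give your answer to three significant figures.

After outfall 1: Q = 641.0 + 84.00 = 725.0 ML/d; C = (641.0·6.000 + 84.00·496.0)/725.0 = 62.77 mg/L.
After outfall 2: Q = 725.0 + 79.10 = 804.1 ML/d; C = (725.0·62.77 + 79.10·335.0)/804.1 = 89.55 mg/L.

89.6 mg/L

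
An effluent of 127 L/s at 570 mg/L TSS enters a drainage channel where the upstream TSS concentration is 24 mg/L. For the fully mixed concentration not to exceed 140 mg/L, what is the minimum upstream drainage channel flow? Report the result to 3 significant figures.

Set C_mix = 140: (Q·24.00 + 127.0·570.0) / (Q + 127.0) = 140
→ Q = 127.0·(570.0 − 140)/(140 − 24.00) = 470.8 L/s.

471 L/s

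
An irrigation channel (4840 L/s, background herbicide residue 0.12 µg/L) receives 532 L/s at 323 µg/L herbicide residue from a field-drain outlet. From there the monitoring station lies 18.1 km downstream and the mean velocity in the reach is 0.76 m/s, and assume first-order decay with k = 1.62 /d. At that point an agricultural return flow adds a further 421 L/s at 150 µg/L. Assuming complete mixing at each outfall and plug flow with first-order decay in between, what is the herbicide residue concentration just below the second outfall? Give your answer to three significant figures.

29.9 µg/L

After mixing, C = (4840·0.1200 + 532.0·323.0) / 5372 = 172400/5372 = 32.10 µg/L; combined flow 5372 L/s.
Travel time t = 18.1·1000 / 0.76 = 23820 s = 6.615 h.
Applying C = C₀e^(−kt): 32.10 × 0.6398 = 20.54 µg/L.
Second outfall: C = (5372·20.54 + 421.0·150.0)/5793 = 29.94 µg/L.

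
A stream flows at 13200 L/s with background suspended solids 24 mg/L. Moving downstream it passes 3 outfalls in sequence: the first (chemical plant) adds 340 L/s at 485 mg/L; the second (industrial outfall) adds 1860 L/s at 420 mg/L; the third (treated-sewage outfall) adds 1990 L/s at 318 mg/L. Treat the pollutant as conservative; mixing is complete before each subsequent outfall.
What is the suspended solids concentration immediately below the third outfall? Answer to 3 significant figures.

109 mg/L

Outfall 1: combined Q = 13540 L/s; C = (13200·24.00 + 340.0·485.0)/13540 = 35.58 mg/L.
Outfall 2: combined Q = 15400 L/s; C = (13540·35.58 + 1860·420.0)/15400 = 82.01 mg/L.
Outfall 3: combined Q = 17390 L/s; C = (15400·82.01 + 1990·318.0)/17390 = 109.0 mg/L.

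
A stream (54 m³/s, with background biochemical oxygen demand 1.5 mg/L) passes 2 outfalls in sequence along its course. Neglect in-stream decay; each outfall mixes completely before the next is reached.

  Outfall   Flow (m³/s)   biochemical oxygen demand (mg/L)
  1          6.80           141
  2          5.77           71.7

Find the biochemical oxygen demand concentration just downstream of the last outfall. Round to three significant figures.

21.8 mg/L

Outfall 1: combined Q = 60.80 m³/s; C = (54.00·1.500 + 6.800·141.0)/60.80 = 17.10 mg/L.
Outfall 2: combined Q = 66.57 m³/s; C = (60.80·17.10 + 5.770·71.70)/66.57 = 21.83 mg/L.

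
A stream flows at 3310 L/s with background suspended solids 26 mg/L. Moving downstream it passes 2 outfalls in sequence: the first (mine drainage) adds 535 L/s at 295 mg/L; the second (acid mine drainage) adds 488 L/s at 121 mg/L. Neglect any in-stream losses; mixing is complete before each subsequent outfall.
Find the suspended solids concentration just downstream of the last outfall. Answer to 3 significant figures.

After outfall 1: Q = 3310 + 535.0 = 3845 L/s; C = (3310·26.00 + 535.0·295.0)/3845 = 63.43 mg/L.
After outfall 2: Q = 3845 + 488.0 = 4333 L/s; C = (3845·63.43 + 488.0·121.0)/4333 = 69.91 mg/L.

69.9 mg/L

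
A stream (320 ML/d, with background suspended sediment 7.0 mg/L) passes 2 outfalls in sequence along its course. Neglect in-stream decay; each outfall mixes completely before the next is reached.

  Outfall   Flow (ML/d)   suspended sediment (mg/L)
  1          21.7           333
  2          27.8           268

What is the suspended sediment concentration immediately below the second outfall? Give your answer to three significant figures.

45.8 mg/L

Outfall 1: combined Q = 341.7 ML/d; C = (320.0·7.000 + 21.70·333.0)/341.7 = 27.70 mg/L.
Outfall 2: combined Q = 369.5 ML/d; C = (341.7·27.70 + 27.80·268.0)/369.5 = 45.78 mg/L.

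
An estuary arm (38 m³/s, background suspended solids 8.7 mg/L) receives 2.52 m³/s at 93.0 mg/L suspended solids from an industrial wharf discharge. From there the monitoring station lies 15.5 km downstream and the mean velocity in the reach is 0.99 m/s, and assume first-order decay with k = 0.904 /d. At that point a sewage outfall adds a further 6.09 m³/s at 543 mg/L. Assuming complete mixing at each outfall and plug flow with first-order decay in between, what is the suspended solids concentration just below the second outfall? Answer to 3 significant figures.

Mass balance: C = (38.00·8.700 + 2.520·93.00) / 40.52 = 565.0/40.52 = 13.94 mg/L; combined flow 40.52 m³/s.
Travel time t = 15.5·1000 / 0.99 = 15660 s = 4.349 h.
First-order decay: C = 13.94·exp(−k·t) = 13.94·0.8489 = 11.84 mg/L.
Second outfall: C = (40.52·11.84 + 6.090·543.0)/46.61 = 81.24 mg/L.

81.2 mg/L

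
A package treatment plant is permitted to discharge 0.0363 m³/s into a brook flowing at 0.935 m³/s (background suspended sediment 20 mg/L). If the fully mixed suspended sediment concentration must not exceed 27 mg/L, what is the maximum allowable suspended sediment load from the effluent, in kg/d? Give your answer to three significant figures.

650 kg/d

Mass balance at the limit: 0.9350·20.00 + 0.03630·Cₑ = 0.9713·27 → Cₑ = 207.3 mg/L.
Load = 0.03630 m³/s × 207.3 g/m³ × 86 400 s/d = 650.2 kg/d.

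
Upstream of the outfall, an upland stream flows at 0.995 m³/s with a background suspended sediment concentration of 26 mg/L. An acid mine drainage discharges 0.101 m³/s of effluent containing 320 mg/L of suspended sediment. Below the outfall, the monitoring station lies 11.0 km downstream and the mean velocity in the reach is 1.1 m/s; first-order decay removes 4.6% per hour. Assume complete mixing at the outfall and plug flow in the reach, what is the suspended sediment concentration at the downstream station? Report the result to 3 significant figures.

Conservation of mass: C = (0.9950·26.00 + 0.1010·320.0) / 1.096 = 58.19/1.096 = 53.09 mg/L.
Travel time t = 11.0·1000 / 1.1 = 10000 s = 2.778 h.
4.6%/h lost → k = −ln(1 − 0.046) = 0.04709 h⁻¹.
Decay over the reach: 53.09·exp(−kt) = 53.09·0.8774 = 46.58 mg/L.

46.6 mg/L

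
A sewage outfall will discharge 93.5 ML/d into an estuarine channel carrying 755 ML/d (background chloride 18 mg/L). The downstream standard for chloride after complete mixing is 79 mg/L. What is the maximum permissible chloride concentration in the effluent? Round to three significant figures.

572 mg/L

At the limit, (Qr·Cr + Qe·Cₑ)/(Qr + Qe) = 79:
Cₑ = (848.5·79 − 755.0·18.00) / 93.50 = 571.6 mg/L.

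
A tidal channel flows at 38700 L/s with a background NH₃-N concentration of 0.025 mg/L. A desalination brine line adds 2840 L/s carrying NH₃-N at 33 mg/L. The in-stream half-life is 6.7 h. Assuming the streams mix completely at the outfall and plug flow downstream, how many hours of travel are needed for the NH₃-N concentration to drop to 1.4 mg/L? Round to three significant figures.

Conservation of mass: C = (38700·0.02500 + 2840·33.00) / 41540 = 94690/41540 = 2.279 mg/L.
Half-life 6.7 h → k = ln 2 / 6.7 = 0.1035 h⁻¹ = 2.483 d⁻¹.
2.279·exp(−k·t) = 1.4 → t = ln(2.279/1.4)/k = 16960 s = 4.712 h.

4.71 h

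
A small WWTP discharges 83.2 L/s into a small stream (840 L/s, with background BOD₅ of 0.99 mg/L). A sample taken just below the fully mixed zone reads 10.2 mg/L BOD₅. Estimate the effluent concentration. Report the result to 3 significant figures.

103 mg/L

Mass balance: 840.0·0.9900 + 83.20·Cₑ = 923.2·10.20
→ Cₑ = (923.2·10.20 − 840.0·0.9900) / 83.20 = 103.2 mg/L.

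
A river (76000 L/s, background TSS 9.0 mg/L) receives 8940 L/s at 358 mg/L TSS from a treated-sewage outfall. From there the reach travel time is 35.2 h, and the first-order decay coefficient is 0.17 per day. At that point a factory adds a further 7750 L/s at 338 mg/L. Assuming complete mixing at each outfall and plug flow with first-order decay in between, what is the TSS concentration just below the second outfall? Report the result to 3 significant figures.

60.9 mg/L

After mixing, C = (76000·9.000 + 8940·358.0) / 84940 = 3885000/84940 = 45.73 mg/L; combined flow 84940 L/s.
After decay, C = 45.73 × e^(−kt) = 45.73 × 0.7793 = 35.64 mg/L.
At the second outfall, C = (84940·35.64 + 7750·338.0) / (84940 + 7750) = 60.92 mg/L.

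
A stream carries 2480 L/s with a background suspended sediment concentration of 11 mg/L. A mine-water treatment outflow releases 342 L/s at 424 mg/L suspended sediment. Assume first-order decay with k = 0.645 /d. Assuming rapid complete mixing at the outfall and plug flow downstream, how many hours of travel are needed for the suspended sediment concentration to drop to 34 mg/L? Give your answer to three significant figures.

Mixed concentration C = ΣQC/ΣQ = (2480·11.00 + 342.0·424.0) / 2822 = 172300/2822 = 61.05 mg/L.
61.05·exp(−k·t) = 34 → t = ln(61.05/34)/k = 78410 s = 21.78 h.

21.8 h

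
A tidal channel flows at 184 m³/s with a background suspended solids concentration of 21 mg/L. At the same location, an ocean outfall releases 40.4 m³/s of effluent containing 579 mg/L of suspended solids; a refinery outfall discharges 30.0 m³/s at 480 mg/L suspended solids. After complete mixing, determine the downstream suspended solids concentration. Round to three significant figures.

Flow-weighted average: C = (184.0·21.00 + 40.40·579.0 + 30.00·480.0) / 254.4 = 41660/254.4 = 163.7 mg/L.

164 mg/L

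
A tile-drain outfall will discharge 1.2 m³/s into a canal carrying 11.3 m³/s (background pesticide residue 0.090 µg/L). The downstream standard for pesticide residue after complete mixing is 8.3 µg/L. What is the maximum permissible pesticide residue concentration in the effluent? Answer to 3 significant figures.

At the limit, (Qr·Cr + Qe·Cₑ)/(Qr + Qe) = 8.3:
Cₑ = (12.50·8.3 − 11.30·0.09000) / 1.200 = 85.61 µg/L.

85.6 µg/L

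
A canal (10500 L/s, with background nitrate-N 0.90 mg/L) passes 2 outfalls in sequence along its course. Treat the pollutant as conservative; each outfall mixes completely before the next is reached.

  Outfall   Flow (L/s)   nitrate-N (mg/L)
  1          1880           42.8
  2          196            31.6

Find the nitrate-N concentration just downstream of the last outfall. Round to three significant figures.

After outfall 1: Q = 10500 + 1880 = 12380 L/s; C = (10500·0.9000 + 1880·42.80)/12380 = 7.263 mg/L.
After outfall 2: Q = 12380 + 196.0 = 12580 L/s; C = (12380·7.263 + 196.0·31.60)/12580 = 7.642 mg/L.

7.64 mg/L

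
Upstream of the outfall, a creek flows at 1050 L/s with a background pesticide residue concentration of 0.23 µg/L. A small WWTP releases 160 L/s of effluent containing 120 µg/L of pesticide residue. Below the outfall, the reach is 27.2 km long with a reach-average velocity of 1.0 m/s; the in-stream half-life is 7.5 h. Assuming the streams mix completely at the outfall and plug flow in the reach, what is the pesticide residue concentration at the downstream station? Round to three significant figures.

Conservation of mass: C = (1050·0.2300 + 160.0·120.0) / 1210 = 19440/1210 = 16.07 µg/L.
Travel time t = 27.2·1000 / 1.0 = 27200 s = 7.556 h.
Half-life 7.5 h → k = ln 2 / 7.5 = 0.09242 h⁻¹ = 2.218 d⁻¹.
Applying C = C₀e^(−kt): 16.07 × 0.4974 = 7.993 µg/L.

7.99 µg/L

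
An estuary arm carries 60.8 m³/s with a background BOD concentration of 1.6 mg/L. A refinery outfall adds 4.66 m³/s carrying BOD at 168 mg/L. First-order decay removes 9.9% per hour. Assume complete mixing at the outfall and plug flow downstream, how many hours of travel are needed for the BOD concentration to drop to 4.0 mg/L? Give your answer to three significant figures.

11.6 h

Conservation of mass: C = (60.80·1.600 + 4.660·168.0) / 65.46 = 880.2/65.46 = 13.45 mg/L.
9.9%/h lost → k = −ln(1 − 0.099) = 0.1043 h⁻¹.
13.45·exp(−k·t) = 4.0 → t = ln(13.45/4.0)/k = 41870 s = 11.63 h.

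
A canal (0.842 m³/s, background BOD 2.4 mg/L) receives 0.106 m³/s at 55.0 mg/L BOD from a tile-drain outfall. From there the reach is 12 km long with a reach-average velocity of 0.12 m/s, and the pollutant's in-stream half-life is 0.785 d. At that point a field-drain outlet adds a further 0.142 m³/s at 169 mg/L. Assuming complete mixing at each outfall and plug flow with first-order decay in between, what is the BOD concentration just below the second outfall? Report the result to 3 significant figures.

Conservation of mass: C = (0.8420·2.400 + 0.1060·55.00) / 0.9480 = 7.851/0.9480 = 8.281 mg/L; combined flow 0.9480 m³/s.
Travel time t = 12·1000 / 0.12 = 100000 s = 27.78 h.
Half-life 0.785 d → k = ln 2 / 0.785 = 0.8830 d⁻¹.
After decay, C = 8.281 × e^(−kt) = 8.281 × 0.3599 = 2.980 mg/L.
Second outfall: C = (0.9480·2.980 + 0.1420·169.0)/1.090 = 24.61 mg/L.

24.6 mg/L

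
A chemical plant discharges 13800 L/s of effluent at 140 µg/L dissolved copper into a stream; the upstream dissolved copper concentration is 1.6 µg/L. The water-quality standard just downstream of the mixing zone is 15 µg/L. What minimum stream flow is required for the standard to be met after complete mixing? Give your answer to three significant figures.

129000 L/s

Set C_mix = 15: (Q·1.600 + 13800·140.0) / (Q + 13800) = 15
→ Q = 13800·(140.0 − 15)/(15 − 1.600) = 128700 L/s.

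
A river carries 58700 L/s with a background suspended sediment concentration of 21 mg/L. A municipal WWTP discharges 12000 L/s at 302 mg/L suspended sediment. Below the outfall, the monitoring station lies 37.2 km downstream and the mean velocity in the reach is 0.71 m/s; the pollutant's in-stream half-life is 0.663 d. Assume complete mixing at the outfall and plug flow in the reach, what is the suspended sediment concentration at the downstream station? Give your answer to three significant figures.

Mixed concentration C = ΣQC/ΣQ = (58700·21.00 + 12000·302.0) / 70700 = 4857000/70700 = 68.69 mg/L.
Travel time t = 37.2·1000 / 0.71 = 52390 s = 14.55 h.
Half-life 0.663 d → k = ln 2 / 0.663 = 1.045 d⁻¹.
After decay, C = 68.69 × e^(−kt) = 68.69 × 0.5305 = 36.44 mg/L.

36.4 mg/L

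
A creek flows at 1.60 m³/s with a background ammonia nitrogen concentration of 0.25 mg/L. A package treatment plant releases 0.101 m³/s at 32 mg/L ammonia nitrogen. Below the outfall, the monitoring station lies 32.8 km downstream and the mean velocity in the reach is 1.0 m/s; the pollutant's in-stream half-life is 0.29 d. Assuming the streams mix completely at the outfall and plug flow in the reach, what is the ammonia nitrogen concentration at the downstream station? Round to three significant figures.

Mass balance: C = (1.600·0.2500 + 0.1010·32.00) / 1.701 = 3.632/1.701 = 2.135 mg/L.
Travel time t = 32.8·1000 / 1.0 = 32800 s = 9.111 h.
Half-life 0.29 d → k = ln 2 / 0.29 = 2.390 d⁻¹.
Applying C = C₀e^(−kt): 2.135 × 0.4036 = 0.8617 mg/L.

0.862 mg/L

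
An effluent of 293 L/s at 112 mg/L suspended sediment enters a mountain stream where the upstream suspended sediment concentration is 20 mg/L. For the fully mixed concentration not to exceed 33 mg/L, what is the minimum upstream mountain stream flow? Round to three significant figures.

1780 L/s

Set C_mix = 33: (Q·20.00 + 293.0·112.0) / (Q + 293.0) = 33
→ Q = 293.0·(112.0 − 33)/(33 − 20.00) = 1781 L/s.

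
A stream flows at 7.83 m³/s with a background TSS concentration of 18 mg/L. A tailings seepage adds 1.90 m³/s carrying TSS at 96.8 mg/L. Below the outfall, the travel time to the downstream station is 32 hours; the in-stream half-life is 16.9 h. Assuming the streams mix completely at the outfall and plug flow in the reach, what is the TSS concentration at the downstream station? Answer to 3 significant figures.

8.99 mg/L

Flow-weighted average: C = (7.830·18.00 + 1.900·96.80) / 9.730 = 324.9/9.730 = 33.39 mg/L.
Half-life 16.9 h → k = ln 2 / 16.9 = 0.04101 h⁻¹ = 0.9844 d⁻¹.
First-order decay: C = 33.39·exp(−k·t) = 33.39·0.2692 = 8.986 mg/L.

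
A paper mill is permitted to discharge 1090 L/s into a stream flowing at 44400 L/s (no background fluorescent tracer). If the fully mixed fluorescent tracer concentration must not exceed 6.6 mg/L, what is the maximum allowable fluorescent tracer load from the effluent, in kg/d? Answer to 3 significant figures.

Mass balance at the limit: 44400·0 + 1090·Cₑ = 45490·6.6 → Cₑ = 275.4 mg/L.
1090 L/s = 1.090 m³/s. Load = 1.090 m³/s × 275.4 g/m³ × 86 400 s/d = 25940 kg/d.

25900 kg/d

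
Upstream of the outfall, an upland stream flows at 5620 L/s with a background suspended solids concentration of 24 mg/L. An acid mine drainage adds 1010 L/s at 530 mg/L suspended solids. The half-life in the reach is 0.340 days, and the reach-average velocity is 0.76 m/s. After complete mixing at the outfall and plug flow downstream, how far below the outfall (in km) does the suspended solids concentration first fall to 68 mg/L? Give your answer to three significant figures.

Mixed concentration C = ΣQC/ΣQ = (5620·24.00 + 1010·530.0) / 6630 = 670200/6630 = 101.1 mg/L.
Half-life 0.340 d → k = ln 2 / 0.340 = 2.039 d⁻¹.
Set 101.1·exp(−k·t) = 68 → t = ln(101.1/68)/k = 16800 s = 4.667 h.
Distance = v·t = 0.76·16800 = 12770 m = 12.77 km.

12.8 km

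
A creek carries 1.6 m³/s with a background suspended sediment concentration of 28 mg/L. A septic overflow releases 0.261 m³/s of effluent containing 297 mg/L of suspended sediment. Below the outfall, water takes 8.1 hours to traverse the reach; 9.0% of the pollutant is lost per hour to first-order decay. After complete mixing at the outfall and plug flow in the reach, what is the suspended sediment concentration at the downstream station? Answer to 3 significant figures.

Conservation of mass: C = (1.600·28.00 + 0.2610·297.0) / 1.861 = 122.3/1.861 = 65.73 mg/L.
9.0%/h lost → k = −ln(1 − 0.09) = 0.09431 h⁻¹.
Decay over the reach: 65.73·exp(−kt) = 65.73·0.4658 = 30.62 mg/L.

30.6 mg/L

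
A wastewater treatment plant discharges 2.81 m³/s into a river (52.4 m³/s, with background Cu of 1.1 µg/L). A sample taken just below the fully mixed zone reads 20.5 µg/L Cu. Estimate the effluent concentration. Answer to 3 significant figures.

Mass balance: 52.40·1.100 + 2.810·Cₑ = 55.21·20.50
→ Cₑ = (55.21·20.50 − 52.40·1.100) / 2.810 = 382.3 µg/L.

382 µg/L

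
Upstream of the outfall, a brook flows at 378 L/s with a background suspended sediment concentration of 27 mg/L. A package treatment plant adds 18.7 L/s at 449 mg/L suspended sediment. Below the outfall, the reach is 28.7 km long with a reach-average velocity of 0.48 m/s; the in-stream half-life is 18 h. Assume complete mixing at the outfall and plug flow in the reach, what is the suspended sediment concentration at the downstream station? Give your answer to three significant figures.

24.7 mg/L

Mixed concentration C = ΣQC/ΣQ = (378.0·27.00 + 18.70·449.0) / 396.7 = 18600/396.7 = 46.89 mg/L.
Travel time t = 28.7·1000 / 0.48 = 59790 s = 16.61 h.
Half-life 18 h → k = ln 2 / 18 = 0.03851 h⁻¹ = 0.9242 d⁻¹.
Decay over the reach: 46.89·exp(−kt) = 46.89·0.5275 = 24.74 mg/L.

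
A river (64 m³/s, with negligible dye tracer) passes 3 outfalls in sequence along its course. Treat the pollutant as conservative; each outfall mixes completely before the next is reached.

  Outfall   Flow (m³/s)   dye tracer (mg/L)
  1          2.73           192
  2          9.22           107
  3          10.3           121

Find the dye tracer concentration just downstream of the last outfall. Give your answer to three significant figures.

Below outfall 1: Q → 66.73 m³/s, C = (64.00·0 + 2.730·192.0)/66.73 = 7.855 mg/L.
Below outfall 2: Q → 75.95 m³/s, C = (66.73·7.855 + 9.220·107.0)/75.95 = 19.89 mg/L.
Below outfall 3: Q → 86.25 m³/s, C = (75.95·19.89 + 10.30·121.0)/86.25 = 31.97 mg/L.

32.0 mg/L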